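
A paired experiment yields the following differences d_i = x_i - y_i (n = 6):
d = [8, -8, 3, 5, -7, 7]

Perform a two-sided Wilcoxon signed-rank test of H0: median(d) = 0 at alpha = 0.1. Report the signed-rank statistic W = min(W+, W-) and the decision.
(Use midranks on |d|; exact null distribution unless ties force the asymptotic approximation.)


Step 1: Drop any zero differences (none here) and take |d_i|.
|d| = [8, 8, 3, 5, 7, 7]
Step 2: Midrank |d_i| (ties get averaged ranks).
ranks: |8|->5.5, |8|->5.5, |3|->1, |5|->2, |7|->3.5, |7|->3.5
Step 3: Attach original signs; sum ranks with positive sign and with negative sign.
W+ = 5.5 + 1 + 2 + 3.5 = 12
W- = 5.5 + 3.5 = 9
(Check: W+ + W- = 21 should equal n(n+1)/2 = 21.)
Step 4: Test statistic W = min(W+, W-) = 9.
Step 5: Ties in |d|, so use the tie-corrected normal approximation.
        E[W] = n(n+1)/4 = 6*7/4 = 10.5.
        Tie groups: |d|=7 (t=2), |d|=8 (t=2); sum(t^3 - t) = 12.
        Var[W] = n(n+1)(2n+1)/24 - sum(t^3-t)/48 = 546/24 - 12/48 = 22.5.
        z = (W - E[W]) / sqrt(Var[W]) = (9 - 10.5) / 4.7434 = -0.3162.
        Two-sided p = 2*Phi(z) = 0.751830.
Step 6: alpha = 0.1. fail to reject H0.

W+ = 12, W- = 9, W = min = 9, p = 0.751830, fail to reject H0.


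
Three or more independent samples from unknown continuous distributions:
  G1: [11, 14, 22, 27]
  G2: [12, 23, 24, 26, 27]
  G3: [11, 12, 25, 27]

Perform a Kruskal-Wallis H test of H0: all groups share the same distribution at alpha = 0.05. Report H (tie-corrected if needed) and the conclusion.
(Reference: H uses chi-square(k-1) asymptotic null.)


Step 1: Combine all N = 13 observations and assign midranks.
sorted (value, group, rank): (11,G1,1.5), (11,G3,1.5), (12,G2,3.5), (12,G3,3.5), (14,G1,5), (22,G1,6), (23,G2,7), (24,G2,8), (25,G3,9), (26,G2,10), (27,G1,12), (27,G2,12), (27,G3,12)
Step 2: Sum ranks within each group.
R_1 = 24.5 (n_1 = 4)
R_2 = 40.5 (n_2 = 5)
R_3 = 26 (n_3 = 4)
Step 3: H = 12/(N(N+1)) * sum(R_i^2/n_i) - 3(N+1)
     = 12/(13*14) * (24.5^2/4 + 40.5^2/5 + 26^2/4) - 3*14
     = 0.065934 * 647.112 - 42
     = 0.666758.
Step 4: Ties present; correction factor C = 1 - 36/(13^3 - 13) = 0.983516. Corrected H = 0.666758 / 0.983516 = 0.677933.
Step 5: Under H0, H ~ chi^2(2); p-value = 0.712506.
Step 6: alpha = 0.05. fail to reject H0.

H = 0.6779, df = 2, p = 0.712506, fail to reject H0.


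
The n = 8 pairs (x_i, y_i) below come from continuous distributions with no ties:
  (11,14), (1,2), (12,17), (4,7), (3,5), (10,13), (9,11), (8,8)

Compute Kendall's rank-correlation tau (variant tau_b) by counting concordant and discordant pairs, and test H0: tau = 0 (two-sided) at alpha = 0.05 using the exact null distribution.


Step 1: Enumerate the 28 unordered pairs (i,j) with i<j and classify each by sign(x_j-x_i) * sign(y_j-y_i).
  (1,2):dx=-10,dy=-12->C; (1,3):dx=+1,dy=+3->C; (1,4):dx=-7,dy=-7->C; (1,5):dx=-8,dy=-9->C
  (1,6):dx=-1,dy=-1->C; (1,7):dx=-2,dy=-3->C; (1,8):dx=-3,dy=-6->C; (2,3):dx=+11,dy=+15->C
  (2,4):dx=+3,dy=+5->C; (2,5):dx=+2,dy=+3->C; (2,6):dx=+9,dy=+11->C; (2,7):dx=+8,dy=+9->C
  (2,8):dx=+7,dy=+6->C; (3,4):dx=-8,dy=-10->C; (3,5):dx=-9,dy=-12->C; (3,6):dx=-2,dy=-4->C
  (3,7):dx=-3,dy=-6->C; (3,8):dx=-4,dy=-9->C; (4,5):dx=-1,dy=-2->C; (4,6):dx=+6,dy=+6->C
  (4,7):dx=+5,dy=+4->C; (4,8):dx=+4,dy=+1->C; (5,6):dx=+7,dy=+8->C; (5,7):dx=+6,dy=+6->C
  (5,8):dx=+5,dy=+3->C; (6,7):dx=-1,dy=-2->C; (6,8):dx=-2,dy=-5->C; (7,8):dx=-1,dy=-3->C
Step 2: C = 28, D = 0, total pairs = 28.
Step 3: tau = (C - D)/(n(n-1)/2) = (28 - 0)/28 = 1.000000.
Step 4: Exact two-sided p-value (enumerate n! = 40320 permutations of y under H0): p = 0.000050.
Step 5: alpha = 0.05. reject H0.

tau_b = 1.0000 (C=28, D=0), p = 0.000050, reject H0.


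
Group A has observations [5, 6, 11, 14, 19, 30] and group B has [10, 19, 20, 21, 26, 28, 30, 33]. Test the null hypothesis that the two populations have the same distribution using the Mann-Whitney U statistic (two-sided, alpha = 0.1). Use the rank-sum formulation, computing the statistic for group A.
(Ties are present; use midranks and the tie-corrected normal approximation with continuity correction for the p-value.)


Step 1: Combine and sort all 14 observations; assign midranks.
sorted (value, group): (5,X), (6,X), (10,Y), (11,X), (14,X), (19,X), (19,Y), (20,Y), (21,Y), (26,Y), (28,Y), (30,X), (30,Y), (33,Y)
ranks: 5->1, 6->2, 10->3, 11->4, 14->5, 19->6.5, 19->6.5, 20->8, 21->9, 26->10, 28->11, 30->12.5, 30->12.5, 33->14
Step 2: Rank sum for X: R1 = 1 + 2 + 4 + 5 + 6.5 + 12.5 = 31.
Step 3: U_X = R1 - n1(n1+1)/2 = 31 - 6*7/2 = 31 - 21 = 10.
       U_Y = n1*n2 - U_X = 48 - 10 = 38.
Step 4: Ties are present, so use the tie-corrected normal approximation (with continuity correction) for the p-value.
Step 5: p-value = 0.080692; compare to alpha = 0.1. reject H0.

U_X = 10, p = 0.080692, reject H0 at alpha = 0.1.


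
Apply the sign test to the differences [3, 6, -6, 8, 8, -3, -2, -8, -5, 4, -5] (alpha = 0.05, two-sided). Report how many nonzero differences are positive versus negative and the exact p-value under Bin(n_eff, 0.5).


Step 1: Discard zero differences. Original n = 11; n_eff = number of nonzero differences = 11.
Nonzero differences (with sign): +3, +6, -6, +8, +8, -3, -2, -8, -5, +4, -5
Step 2: Count signs: positive = 5, negative = 6.
Step 3: Under H0: P(positive) = 0.5, so the number of positives S ~ Bin(11, 0.5).
Step 4: Two-sided exact p-value = sum of Bin(11,0.5) probabilities at or below the observed probability = 1.000000.
Step 5: alpha = 0.05. fail to reject H0.

n_eff = 11, pos = 5, neg = 6, p = 1.000000, fail to reject H0.


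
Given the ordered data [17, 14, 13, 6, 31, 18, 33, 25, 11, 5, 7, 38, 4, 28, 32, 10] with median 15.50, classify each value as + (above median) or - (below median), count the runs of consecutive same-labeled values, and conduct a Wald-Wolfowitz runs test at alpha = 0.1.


Step 1: Compute median = 15.50; label A = above, B = below.
Labels in order: ABBBAAAABBBABAAB  (n_A = 8, n_B = 8)
Step 2: Count runs R = 8.
Step 3: Under H0 (random ordering), E[R] = 2*n_A*n_B/(n_A+n_B) + 1 = 2*8*8/16 + 1 = 9.0000.
        Var[R] = 2*n_A*n_B*(2*n_A*n_B - n_A - n_B) / ((n_A+n_B)^2 * (n_A+n_B-1)) = 14336/3840 = 3.7333.
        SD[R] = 1.9322.
Step 4: Continuity-corrected z = (R + 0.5 - E[R]) / SD[R] = (8 + 0.5 - 9.0000) / 1.9322 = -0.2588.
Step 5: Two-sided p-value via normal approximation = 2*(1 - Phi(|z|)) = 0.795809.
Step 6: alpha = 0.1. fail to reject H0.

R = 8, z = -0.2588, p = 0.795809, fail to reject H0.


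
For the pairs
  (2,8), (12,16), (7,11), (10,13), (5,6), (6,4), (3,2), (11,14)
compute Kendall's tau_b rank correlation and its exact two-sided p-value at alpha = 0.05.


Step 1: Enumerate the 28 unordered pairs (i,j) with i<j and classify each by sign(x_j-x_i) * sign(y_j-y_i).
  (1,2):dx=+10,dy=+8->C; (1,3):dx=+5,dy=+3->C; (1,4):dx=+8,dy=+5->C; (1,5):dx=+3,dy=-2->D
  (1,6):dx=+4,dy=-4->D; (1,7):dx=+1,dy=-6->D; (1,8):dx=+9,dy=+6->C; (2,3):dx=-5,dy=-5->C
  (2,4):dx=-2,dy=-3->C; (2,5):dx=-7,dy=-10->C; (2,6):dx=-6,dy=-12->C; (2,7):dx=-9,dy=-14->C
  (2,8):dx=-1,dy=-2->C; (3,4):dx=+3,dy=+2->C; (3,5):dx=-2,dy=-5->C; (3,6):dx=-1,dy=-7->C
  (3,7):dx=-4,dy=-9->C; (3,8):dx=+4,dy=+3->C; (4,5):dx=-5,dy=-7->C; (4,6):dx=-4,dy=-9->C
  (4,7):dx=-7,dy=-11->C; (4,8):dx=+1,dy=+1->C; (5,6):dx=+1,dy=-2->D; (5,7):dx=-2,dy=-4->C
  (5,8):dx=+6,dy=+8->C; (6,7):dx=-3,dy=-2->C; (6,8):dx=+5,dy=+10->C; (7,8):dx=+8,dy=+12->C
Step 2: C = 24, D = 4, total pairs = 28.
Step 3: tau = (C - D)/(n(n-1)/2) = (24 - 4)/28 = 0.714286.
Step 4: Exact two-sided p-value (enumerate n! = 40320 permutations of y under H0): p = 0.014137.
Step 5: alpha = 0.05. reject H0.

tau_b = 0.7143 (C=24, D=4), p = 0.014137, reject H0.


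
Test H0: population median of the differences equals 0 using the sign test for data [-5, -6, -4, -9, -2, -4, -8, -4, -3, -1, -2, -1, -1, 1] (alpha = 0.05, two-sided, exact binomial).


Step 1: Discard zero differences. Original n = 14; n_eff = number of nonzero differences = 14.
Nonzero differences (with sign): -5, -6, -4, -9, -2, -4, -8, -4, -3, -1, -2, -1, -1, +1
Step 2: Count signs: positive = 1, negative = 13.
Step 3: Under H0: P(positive) = 0.5, so the number of positives S ~ Bin(14, 0.5).
Step 4: Two-sided exact p-value = sum of Bin(14,0.5) probabilities at or below the observed probability = 0.001831.
Step 5: alpha = 0.05. reject H0.

n_eff = 14, pos = 1, neg = 13, p = 0.001831, reject H0.


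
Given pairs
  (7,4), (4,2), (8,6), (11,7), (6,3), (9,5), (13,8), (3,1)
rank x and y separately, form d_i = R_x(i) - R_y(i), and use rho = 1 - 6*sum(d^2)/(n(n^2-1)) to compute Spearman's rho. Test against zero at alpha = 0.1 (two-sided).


Step 1: Rank x and y separately (midranks; no ties here).
rank(x): 7->4, 4->2, 8->5, 11->7, 6->3, 9->6, 13->8, 3->1
rank(y): 4->4, 2->2, 6->6, 7->7, 3->3, 5->5, 8->8, 1->1
Step 2: d_i = R_x(i) - R_y(i); compute d_i^2.
  (4-4)^2=0, (2-2)^2=0, (5-6)^2=1, (7-7)^2=0, (3-3)^2=0, (6-5)^2=1, (8-8)^2=0, (1-1)^2=0
sum(d^2) = 2.
Step 3: rho = 1 - 6*2 / (8*(8^2 - 1)) = 1 - 12/504 = 0.976190.
Step 4: Under H0, t = rho * sqrt((n-2)/(1-rho^2)) = 11.0235 ~ t(6).
Step 5: Two-sided p-value from the t-distribution with 6 df = 0.000033.
Step 6: alpha = 0.1. reject H0.

rho = 0.9762, p = 0.000033, reject H0 at alpha = 0.1.


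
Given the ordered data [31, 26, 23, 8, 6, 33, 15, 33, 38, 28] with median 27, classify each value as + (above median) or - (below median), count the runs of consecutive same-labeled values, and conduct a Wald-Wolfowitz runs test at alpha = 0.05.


Step 1: Compute median = 27; label A = above, B = below.
Labels in order: ABBBBABAAA  (n_A = 5, n_B = 5)
Step 2: Count runs R = 5.
Step 3: Under H0 (random ordering), E[R] = 2*n_A*n_B/(n_A+n_B) + 1 = 2*5*5/10 + 1 = 6.0000.
        Var[R] = 2*n_A*n_B*(2*n_A*n_B - n_A - n_B) / ((n_A+n_B)^2 * (n_A+n_B-1)) = 2000/900 = 2.2222.
        SD[R] = 1.4907.
Step 4: Continuity-corrected z = (R + 0.5 - E[R]) / SD[R] = (5 + 0.5 - 6.0000) / 1.4907 = -0.3354.
Step 5: Two-sided p-value via normal approximation = 2*(1 - Phi(|z|)) = 0.737316.
Step 6: alpha = 0.05. fail to reject H0.

R = 5, z = -0.3354, p = 0.737316, fail to reject H0.


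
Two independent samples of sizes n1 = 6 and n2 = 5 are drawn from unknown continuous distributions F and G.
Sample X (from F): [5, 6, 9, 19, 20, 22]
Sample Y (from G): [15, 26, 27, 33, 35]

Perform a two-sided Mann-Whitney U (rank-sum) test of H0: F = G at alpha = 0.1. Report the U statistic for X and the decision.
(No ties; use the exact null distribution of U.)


Step 1: Combine and sort all 11 observations; assign midranks.
sorted (value, group): (5,X), (6,X), (9,X), (15,Y), (19,X), (20,X), (22,X), (26,Y), (27,Y), (33,Y), (35,Y)
ranks: 5->1, 6->2, 9->3, 15->4, 19->5, 20->6, 22->7, 26->8, 27->9, 33->10, 35->11
Step 2: Rank sum for X: R1 = 1 + 2 + 3 + 5 + 6 + 7 = 24.
Step 3: U_X = R1 - n1(n1+1)/2 = 24 - 6*7/2 = 24 - 21 = 3.
       U_Y = n1*n2 - U_X = 30 - 3 = 27.
Step 4: No ties, so the exact null distribution of U (based on enumerating the C(11,6) = 462 equally likely rank assignments) gives the two-sided p-value.
Step 5: p-value = 0.030303; compare to alpha = 0.1. reject H0.

U_X = 3, p = 0.030303, reject H0 at alpha = 0.1.


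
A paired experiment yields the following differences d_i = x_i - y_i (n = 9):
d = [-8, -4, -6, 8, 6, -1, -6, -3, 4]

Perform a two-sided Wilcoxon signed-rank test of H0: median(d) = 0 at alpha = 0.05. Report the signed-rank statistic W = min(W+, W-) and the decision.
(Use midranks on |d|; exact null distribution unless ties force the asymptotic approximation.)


Step 1: Drop any zero differences (none here) and take |d_i|.
|d| = [8, 4, 6, 8, 6, 1, 6, 3, 4]
Step 2: Midrank |d_i| (ties get averaged ranks).
ranks: |8|->8.5, |4|->3.5, |6|->6, |8|->8.5, |6|->6, |1|->1, |6|->6, |3|->2, |4|->3.5
Step 3: Attach original signs; sum ranks with positive sign and with negative sign.
W+ = 8.5 + 6 + 3.5 = 18
W- = 8.5 + 3.5 + 6 + 1 + 6 + 2 = 27
(Check: W+ + W- = 45 should equal n(n+1)/2 = 45.)
Step 4: Test statistic W = min(W+, W-) = 18.
Step 5: Ties in |d|, so use the tie-corrected normal approximation.
        E[W] = n(n+1)/4 = 9*10/4 = 22.5.
        Tie groups: |d|=4 (t=2), |d|=6 (t=3), |d|=8 (t=2); sum(t^3 - t) = 36.
        Var[W] = n(n+1)(2n+1)/24 - sum(t^3-t)/48 = 1710/24 - 36/48 = 70.5.
        z = (W - E[W]) / sqrt(Var[W]) = (18 - 22.5) / 8.3964 = -0.5359.
        Two-sided p = 2*Phi(z) = 0.591998.
Step 6: alpha = 0.05. fail to reject H0.

W+ = 18, W- = 27, W = min = 18, p = 0.591998, fail to reject H0.


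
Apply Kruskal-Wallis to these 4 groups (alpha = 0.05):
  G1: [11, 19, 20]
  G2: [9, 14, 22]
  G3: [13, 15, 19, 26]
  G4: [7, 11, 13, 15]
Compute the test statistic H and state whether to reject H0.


Step 1: Combine all N = 14 observations and assign midranks.
sorted (value, group, rank): (7,G4,1), (9,G2,2), (11,G1,3.5), (11,G4,3.5), (13,G3,5.5), (13,G4,5.5), (14,G2,7), (15,G3,8.5), (15,G4,8.5), (19,G1,10.5), (19,G3,10.5), (20,G1,12), (22,G2,13), (26,G3,14)
Step 2: Sum ranks within each group.
R_1 = 26 (n_1 = 3)
R_2 = 22 (n_2 = 3)
R_3 = 38.5 (n_3 = 4)
R_4 = 18.5 (n_4 = 4)
Step 3: H = 12/(N(N+1)) * sum(R_i^2/n_i) - 3(N+1)
     = 12/(14*15) * (26^2/3 + 22^2/3 + 38.5^2/4 + 18.5^2/4) - 3*15
     = 0.057143 * 842.792 - 45
     = 3.159524.
Step 4: Ties present; correction factor C = 1 - 24/(14^3 - 14) = 0.991209. Corrected H = 3.159524 / 0.991209 = 3.187546.
Step 5: Under H0, H ~ chi^2(3); p-value = 0.363603.
Step 6: alpha = 0.05. fail to reject H0.

H = 3.1875, df = 3, p = 0.363603, fail to reject H0.


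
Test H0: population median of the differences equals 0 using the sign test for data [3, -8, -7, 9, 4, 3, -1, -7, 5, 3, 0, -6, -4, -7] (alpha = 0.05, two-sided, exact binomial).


Step 1: Discard zero differences. Original n = 14; n_eff = number of nonzero differences = 13.
Nonzero differences (with sign): +3, -8, -7, +9, +4, +3, -1, -7, +5, +3, -6, -4, -7
Step 2: Count signs: positive = 6, negative = 7.
Step 3: Under H0: P(positive) = 0.5, so the number of positives S ~ Bin(13, 0.5).
Step 4: Two-sided exact p-value = sum of Bin(13,0.5) probabilities at or below the observed probability = 1.000000.
Step 5: alpha = 0.05. fail to reject H0.

n_eff = 13, pos = 6, neg = 7, p = 1.000000, fail to reject H0.


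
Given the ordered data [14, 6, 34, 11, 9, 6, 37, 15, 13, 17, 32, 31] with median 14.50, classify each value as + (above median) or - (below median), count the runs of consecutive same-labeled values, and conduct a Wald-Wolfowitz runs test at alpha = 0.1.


Step 1: Compute median = 14.50; label A = above, B = below.
Labels in order: BBABBBAABAAA  (n_A = 6, n_B = 6)
Step 2: Count runs R = 6.
Step 3: Under H0 (random ordering), E[R] = 2*n_A*n_B/(n_A+n_B) + 1 = 2*6*6/12 + 1 = 7.0000.
        Var[R] = 2*n_A*n_B*(2*n_A*n_B - n_A - n_B) / ((n_A+n_B)^2 * (n_A+n_B-1)) = 4320/1584 = 2.7273.
        SD[R] = 1.6514.
Step 4: Continuity-corrected z = (R + 0.5 - E[R]) / SD[R] = (6 + 0.5 - 7.0000) / 1.6514 = -0.3028.
Step 5: Two-sided p-value via normal approximation = 2*(1 - Phi(|z|)) = 0.762069.
Step 6: alpha = 0.1. fail to reject H0.

R = 6, z = -0.3028, p = 0.762069, fail to reject H0.


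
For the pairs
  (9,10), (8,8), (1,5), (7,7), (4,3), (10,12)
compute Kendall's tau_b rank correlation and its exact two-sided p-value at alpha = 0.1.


Step 1: Enumerate the 15 unordered pairs (i,j) with i<j and classify each by sign(x_j-x_i) * sign(y_j-y_i).
  (1,2):dx=-1,dy=-2->C; (1,3):dx=-8,dy=-5->C; (1,4):dx=-2,dy=-3->C; (1,5):dx=-5,dy=-7->C
  (1,6):dx=+1,dy=+2->C; (2,3):dx=-7,dy=-3->C; (2,4):dx=-1,dy=-1->C; (2,5):dx=-4,dy=-5->C
  (2,6):dx=+2,dy=+4->C; (3,4):dx=+6,dy=+2->C; (3,5):dx=+3,dy=-2->D; (3,6):dx=+9,dy=+7->C
  (4,5):dx=-3,dy=-4->C; (4,6):dx=+3,dy=+5->C; (5,6):dx=+6,dy=+9->C
Step 2: C = 14, D = 1, total pairs = 15.
Step 3: tau = (C - D)/(n(n-1)/2) = (14 - 1)/15 = 0.866667.
Step 4: Exact two-sided p-value (enumerate n! = 720 permutations of y under H0): p = 0.016667.
Step 5: alpha = 0.1. reject H0.

tau_b = 0.8667 (C=14, D=1), p = 0.016667, reject H0.


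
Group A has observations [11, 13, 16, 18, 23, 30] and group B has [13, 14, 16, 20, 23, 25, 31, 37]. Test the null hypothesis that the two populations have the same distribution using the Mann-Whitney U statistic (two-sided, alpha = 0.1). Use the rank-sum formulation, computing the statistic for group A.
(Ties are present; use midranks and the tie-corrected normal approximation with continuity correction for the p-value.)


Step 1: Combine and sort all 14 observations; assign midranks.
sorted (value, group): (11,X), (13,X), (13,Y), (14,Y), (16,X), (16,Y), (18,X), (20,Y), (23,X), (23,Y), (25,Y), (30,X), (31,Y), (37,Y)
ranks: 11->1, 13->2.5, 13->2.5, 14->4, 16->5.5, 16->5.5, 18->7, 20->8, 23->9.5, 23->9.5, 25->11, 30->12, 31->13, 37->14
Step 2: Rank sum for X: R1 = 1 + 2.5 + 5.5 + 7 + 9.5 + 12 = 37.5.
Step 3: U_X = R1 - n1(n1+1)/2 = 37.5 - 6*7/2 = 37.5 - 21 = 16.5.
       U_Y = n1*n2 - U_X = 48 - 16.5 = 31.5.
Step 4: Ties are present, so use the tie-corrected normal approximation (with continuity correction) for the p-value.
Step 5: p-value = 0.364571; compare to alpha = 0.1. fail to reject H0.

U_X = 16.5, p = 0.364571, fail to reject H0 at alpha = 0.1.


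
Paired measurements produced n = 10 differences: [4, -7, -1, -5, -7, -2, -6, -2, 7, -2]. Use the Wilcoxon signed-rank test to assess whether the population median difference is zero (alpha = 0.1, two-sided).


Step 1: Drop any zero differences (none here) and take |d_i|.
|d| = [4, 7, 1, 5, 7, 2, 6, 2, 7, 2]
Step 2: Midrank |d_i| (ties get averaged ranks).
ranks: |4|->5, |7|->9, |1|->1, |5|->6, |7|->9, |2|->3, |6|->7, |2|->3, |7|->9, |2|->3
Step 3: Attach original signs; sum ranks with positive sign and with negative sign.
W+ = 5 + 9 = 14
W- = 9 + 1 + 6 + 9 + 3 + 7 + 3 + 3 = 41
(Check: W+ + W- = 55 should equal n(n+1)/2 = 55.)
Step 4: Test statistic W = min(W+, W-) = 14.
Step 5: Ties in |d|, so use the tie-corrected normal approximation.
        E[W] = n(n+1)/4 = 10*11/4 = 27.5.
        Tie groups: |d|=2 (t=3), |d|=7 (t=3); sum(t^3 - t) = 48.
        Var[W] = n(n+1)(2n+1)/24 - sum(t^3-t)/48 = 2310/24 - 48/48 = 95.25.
        z = (W - E[W]) / sqrt(Var[W]) = (14 - 27.5) / 9.7596 = -1.3833.
        Two-sided p = 2*Phi(z) = 0.166588.
Step 6: alpha = 0.1. fail to reject H0.

W+ = 14, W- = 41, W = min = 14, p = 0.166588, fail to reject H0.


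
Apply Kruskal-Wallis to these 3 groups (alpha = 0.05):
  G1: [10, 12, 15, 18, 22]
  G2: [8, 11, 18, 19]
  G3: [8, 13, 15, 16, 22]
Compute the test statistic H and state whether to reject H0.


Step 1: Combine all N = 14 observations and assign midranks.
sorted (value, group, rank): (8,G2,1.5), (8,G3,1.5), (10,G1,3), (11,G2,4), (12,G1,5), (13,G3,6), (15,G1,7.5), (15,G3,7.5), (16,G3,9), (18,G1,10.5), (18,G2,10.5), (19,G2,12), (22,G1,13.5), (22,G3,13.5)
Step 2: Sum ranks within each group.
R_1 = 39.5 (n_1 = 5)
R_2 = 28 (n_2 = 4)
R_3 = 37.5 (n_3 = 5)
Step 3: H = 12/(N(N+1)) * sum(R_i^2/n_i) - 3(N+1)
     = 12/(14*15) * (39.5^2/5 + 28^2/4 + 37.5^2/5) - 3*15
     = 0.057143 * 789.3 - 45
     = 0.102857.
Step 4: Ties present; correction factor C = 1 - 24/(14^3 - 14) = 0.991209. Corrected H = 0.102857 / 0.991209 = 0.103769.
Step 5: Under H0, H ~ chi^2(2); p-value = 0.949438.
Step 6: alpha = 0.05. fail to reject H0.

H = 0.1038, df = 2, p = 0.949438, fail to reject H0.


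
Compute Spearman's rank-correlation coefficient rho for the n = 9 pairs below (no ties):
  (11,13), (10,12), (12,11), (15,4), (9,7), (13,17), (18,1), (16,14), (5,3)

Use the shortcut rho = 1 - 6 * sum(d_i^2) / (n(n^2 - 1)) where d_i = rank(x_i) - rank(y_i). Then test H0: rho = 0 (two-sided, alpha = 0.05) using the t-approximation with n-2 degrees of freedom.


Step 1: Rank x and y separately (midranks; no ties here).
rank(x): 11->4, 10->3, 12->5, 15->7, 9->2, 13->6, 18->9, 16->8, 5->1
rank(y): 13->7, 12->6, 11->5, 4->3, 7->4, 17->9, 1->1, 14->8, 3->2
Step 2: d_i = R_x(i) - R_y(i); compute d_i^2.
  (4-7)^2=9, (3-6)^2=9, (5-5)^2=0, (7-3)^2=16, (2-4)^2=4, (6-9)^2=9, (9-1)^2=64, (8-8)^2=0, (1-2)^2=1
sum(d^2) = 112.
Step 3: rho = 1 - 6*112 / (9*(9^2 - 1)) = 1 - 672/720 = 0.066667.
Step 4: Under H0, t = rho * sqrt((n-2)/(1-rho^2)) = 0.1768 ~ t(7).
Step 5: Two-sided p-value from the t-distribution with 7 df = 0.864690.
Step 6: alpha = 0.05. fail to reject H0.

rho = 0.0667, p = 0.864690, fail to reject H0 at alpha = 0.05.


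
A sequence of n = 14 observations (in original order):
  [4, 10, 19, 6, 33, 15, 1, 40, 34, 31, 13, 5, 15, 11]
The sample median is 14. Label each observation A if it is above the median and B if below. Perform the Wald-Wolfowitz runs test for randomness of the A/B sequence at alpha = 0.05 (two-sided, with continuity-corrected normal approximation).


Step 1: Compute median = 14; label A = above, B = below.
Labels in order: BBABAABAAABBAB  (n_A = 7, n_B = 7)
Step 2: Count runs R = 9.
Step 3: Under H0 (random ordering), E[R] = 2*n_A*n_B/(n_A+n_B) + 1 = 2*7*7/14 + 1 = 8.0000.
        Var[R] = 2*n_A*n_B*(2*n_A*n_B - n_A - n_B) / ((n_A+n_B)^2 * (n_A+n_B-1)) = 8232/2548 = 3.2308.
        SD[R] = 1.7974.
Step 4: Continuity-corrected z = (R - 0.5 - E[R]) / SD[R] = (9 - 0.5 - 8.0000) / 1.7974 = 0.2782.
Step 5: Two-sided p-value via normal approximation = 2*(1 - Phi(|z|)) = 0.780879.
Step 6: alpha = 0.05. fail to reject H0.

R = 9, z = 0.2782, p = 0.780879, fail to reject H0.


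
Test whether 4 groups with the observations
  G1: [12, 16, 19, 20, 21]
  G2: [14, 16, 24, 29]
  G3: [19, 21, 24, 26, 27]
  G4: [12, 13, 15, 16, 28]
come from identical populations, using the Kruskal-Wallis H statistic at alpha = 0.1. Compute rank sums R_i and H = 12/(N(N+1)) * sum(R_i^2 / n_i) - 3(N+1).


Step 1: Combine all N = 19 observations and assign midranks.
sorted (value, group, rank): (12,G1,1.5), (12,G4,1.5), (13,G4,3), (14,G2,4), (15,G4,5), (16,G1,7), (16,G2,7), (16,G4,7), (19,G1,9.5), (19,G3,9.5), (20,G1,11), (21,G1,12.5), (21,G3,12.5), (24,G2,14.5), (24,G3,14.5), (26,G3,16), (27,G3,17), (28,G4,18), (29,G2,19)
Step 2: Sum ranks within each group.
R_1 = 41.5 (n_1 = 5)
R_2 = 44.5 (n_2 = 4)
R_3 = 69.5 (n_3 = 5)
R_4 = 34.5 (n_4 = 5)
Step 3: H = 12/(N(N+1)) * sum(R_i^2/n_i) - 3(N+1)
     = 12/(19*20) * (41.5^2/5 + 44.5^2/4 + 69.5^2/5 + 34.5^2/5) - 3*20
     = 0.031579 * 2043.61 - 60
     = 4.535132.
Step 4: Ties present; correction factor C = 1 - 48/(19^3 - 19) = 0.992982. Corrected H = 4.535132 / 0.992982 = 4.567182.
Step 5: Under H0, H ~ chi^2(3); p-value = 0.206376.
Step 6: alpha = 0.1. fail to reject H0.

H = 4.5672, df = 3, p = 0.206376, fail to reject H0.


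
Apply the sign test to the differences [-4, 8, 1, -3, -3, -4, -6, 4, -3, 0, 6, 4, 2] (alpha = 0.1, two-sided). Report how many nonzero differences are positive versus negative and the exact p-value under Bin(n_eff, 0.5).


Step 1: Discard zero differences. Original n = 13; n_eff = number of nonzero differences = 12.
Nonzero differences (with sign): -4, +8, +1, -3, -3, -4, -6, +4, -3, +6, +4, +2
Step 2: Count signs: positive = 6, negative = 6.
Step 3: Under H0: P(positive) = 0.5, so the number of positives S ~ Bin(12, 0.5).
Step 4: Two-sided exact p-value = sum of Bin(12,0.5) probabilities at or below the observed probability = 1.000000.
Step 5: alpha = 0.1. fail to reject H0.

n_eff = 12, pos = 6, neg = 6, p = 1.000000, fail to reject H0.


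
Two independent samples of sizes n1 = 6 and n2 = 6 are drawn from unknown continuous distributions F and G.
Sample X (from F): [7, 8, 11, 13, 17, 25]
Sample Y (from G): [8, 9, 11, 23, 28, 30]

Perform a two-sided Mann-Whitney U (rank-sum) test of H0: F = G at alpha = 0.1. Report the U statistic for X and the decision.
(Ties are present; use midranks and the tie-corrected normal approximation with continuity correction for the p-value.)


Step 1: Combine and sort all 12 observations; assign midranks.
sorted (value, group): (7,X), (8,X), (8,Y), (9,Y), (11,X), (11,Y), (13,X), (17,X), (23,Y), (25,X), (28,Y), (30,Y)
ranks: 7->1, 8->2.5, 8->2.5, 9->4, 11->5.5, 11->5.5, 13->7, 17->8, 23->9, 25->10, 28->11, 30->12
Step 2: Rank sum for X: R1 = 1 + 2.5 + 5.5 + 7 + 8 + 10 = 34.
Step 3: U_X = R1 - n1(n1+1)/2 = 34 - 6*7/2 = 34 - 21 = 13.
       U_Y = n1*n2 - U_X = 36 - 13 = 23.
Step 4: Ties are present, so use the tie-corrected normal approximation (with continuity correction) for the p-value.
Step 5: p-value = 0.469613; compare to alpha = 0.1. fail to reject H0.

U_X = 13, p = 0.469613, fail to reject H0 at alpha = 0.1.


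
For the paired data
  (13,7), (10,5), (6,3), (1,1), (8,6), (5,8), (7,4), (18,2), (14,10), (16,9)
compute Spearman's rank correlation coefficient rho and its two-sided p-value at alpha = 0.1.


Step 1: Rank x and y separately (midranks; no ties here).
rank(x): 13->7, 10->6, 6->3, 1->1, 8->5, 5->2, 7->4, 18->10, 14->8, 16->9
rank(y): 7->7, 5->5, 3->3, 1->1, 6->6, 8->8, 4->4, 2->2, 10->10, 9->9
Step 2: d_i = R_x(i) - R_y(i); compute d_i^2.
  (7-7)^2=0, (6-5)^2=1, (3-3)^2=0, (1-1)^2=0, (5-6)^2=1, (2-8)^2=36, (4-4)^2=0, (10-2)^2=64, (8-10)^2=4, (9-9)^2=0
sum(d^2) = 106.
Step 3: rho = 1 - 6*106 / (10*(10^2 - 1)) = 1 - 636/990 = 0.357576.
Step 4: Under H0, t = rho * sqrt((n-2)/(1-rho^2)) = 1.0830 ~ t(8).
Step 5: Two-sided p-value from the t-distribution with 8 df = 0.310376.
Step 6: alpha = 0.1. fail to reject H0.

rho = 0.3576, p = 0.310376, fail to reject H0 at alpha = 0.1.


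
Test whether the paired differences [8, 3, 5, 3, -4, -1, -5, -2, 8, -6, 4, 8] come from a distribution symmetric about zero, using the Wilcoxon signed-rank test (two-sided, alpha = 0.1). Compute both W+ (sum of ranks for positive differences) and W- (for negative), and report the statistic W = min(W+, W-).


Step 1: Drop any zero differences (none here) and take |d_i|.
|d| = [8, 3, 5, 3, 4, 1, 5, 2, 8, 6, 4, 8]
Step 2: Midrank |d_i| (ties get averaged ranks).
ranks: |8|->11, |3|->3.5, |5|->7.5, |3|->3.5, |4|->5.5, |1|->1, |5|->7.5, |2|->2, |8|->11, |6|->9, |4|->5.5, |8|->11
Step 3: Attach original signs; sum ranks with positive sign and with negative sign.
W+ = 11 + 3.5 + 7.5 + 3.5 + 11 + 5.5 + 11 = 53
W- = 5.5 + 1 + 7.5 + 2 + 9 = 25
(Check: W+ + W- = 78 should equal n(n+1)/2 = 78.)
Step 4: Test statistic W = min(W+, W-) = 25.
Step 5: Ties in |d|, so use the tie-corrected normal approximation.
        E[W] = n(n+1)/4 = 12*13/4 = 39.
        Tie groups: |d|=3 (t=2), |d|=4 (t=2), |d|=5 (t=2), |d|=8 (t=3); sum(t^3 - t) = 42.
        Var[W] = n(n+1)(2n+1)/24 - sum(t^3-t)/48 = 3900/24 - 42/48 = 161.625.
        z = (W - E[W]) / sqrt(Var[W]) = (25 - 39) / 12.7132 = -1.1012.
        Two-sided p = 2*Phi(z) = 0.270801.
Step 6: alpha = 0.1. fail to reject H0.

W+ = 53, W- = 25, W = min = 25, p = 0.270801, fail to reject H0.


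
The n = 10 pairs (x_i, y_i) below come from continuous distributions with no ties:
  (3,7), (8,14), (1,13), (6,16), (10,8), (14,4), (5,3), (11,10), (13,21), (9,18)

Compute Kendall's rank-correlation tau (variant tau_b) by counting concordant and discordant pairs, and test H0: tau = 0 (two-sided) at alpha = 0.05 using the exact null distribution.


Step 1: Enumerate the 45 unordered pairs (i,j) with i<j and classify each by sign(x_j-x_i) * sign(y_j-y_i).
  (1,2):dx=+5,dy=+7->C; (1,3):dx=-2,dy=+6->D; (1,4):dx=+3,dy=+9->C; (1,5):dx=+7,dy=+1->C
  (1,6):dx=+11,dy=-3->D; (1,7):dx=+2,dy=-4->D; (1,8):dx=+8,dy=+3->C; (1,9):dx=+10,dy=+14->C
  (1,10):dx=+6,dy=+11->C; (2,3):dx=-7,dy=-1->C; (2,4):dx=-2,dy=+2->D; (2,5):dx=+2,dy=-6->D
  (2,6):dx=+6,dy=-10->D; (2,7):dx=-3,dy=-11->C; (2,8):dx=+3,dy=-4->D; (2,9):dx=+5,dy=+7->C
  (2,10):dx=+1,dy=+4->C; (3,4):dx=+5,dy=+3->C; (3,5):dx=+9,dy=-5->D; (3,6):dx=+13,dy=-9->D
  (3,7):dx=+4,dy=-10->D; (3,8):dx=+10,dy=-3->D; (3,9):dx=+12,dy=+8->C; (3,10):dx=+8,dy=+5->C
  (4,5):dx=+4,dy=-8->D; (4,6):dx=+8,dy=-12->D; (4,7):dx=-1,dy=-13->C; (4,8):dx=+5,dy=-6->D
  (4,9):dx=+7,dy=+5->C; (4,10):dx=+3,dy=+2->C; (5,6):dx=+4,dy=-4->D; (5,7):dx=-5,dy=-5->C
  (5,8):dx=+1,dy=+2->C; (5,9):dx=+3,dy=+13->C; (5,10):dx=-1,dy=+10->D; (6,7):dx=-9,dy=-1->C
  (6,8):dx=-3,dy=+6->D; (6,9):dx=-1,dy=+17->D; (6,10):dx=-5,dy=+14->D; (7,8):dx=+6,dy=+7->C
  (7,9):dx=+8,dy=+18->C; (7,10):dx=+4,dy=+15->C; (8,9):dx=+2,dy=+11->C; (8,10):dx=-2,dy=+8->D
  (9,10):dx=-4,dy=-3->C
Step 2: C = 25, D = 20, total pairs = 45.
Step 3: tau = (C - D)/(n(n-1)/2) = (25 - 20)/45 = 0.111111.
Step 4: Exact two-sided p-value (enumerate n! = 3628800 permutations of y under H0): p = 0.727490.
Step 5: alpha = 0.05. fail to reject H0.

tau_b = 0.1111 (C=25, D=20), p = 0.727490, fail to reject H0.


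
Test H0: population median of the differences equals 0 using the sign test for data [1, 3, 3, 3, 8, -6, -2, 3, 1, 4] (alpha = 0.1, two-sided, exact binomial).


Step 1: Discard zero differences. Original n = 10; n_eff = number of nonzero differences = 10.
Nonzero differences (with sign): +1, +3, +3, +3, +8, -6, -2, +3, +1, +4
Step 2: Count signs: positive = 8, negative = 2.
Step 3: Under H0: P(positive) = 0.5, so the number of positives S ~ Bin(10, 0.5).
Step 4: Two-sided exact p-value = sum of Bin(10,0.5) probabilities at or below the observed probability = 0.109375.
Step 5: alpha = 0.1. fail to reject H0.

n_eff = 10, pos = 8, neg = 2, p = 0.109375, fail to reject H0.


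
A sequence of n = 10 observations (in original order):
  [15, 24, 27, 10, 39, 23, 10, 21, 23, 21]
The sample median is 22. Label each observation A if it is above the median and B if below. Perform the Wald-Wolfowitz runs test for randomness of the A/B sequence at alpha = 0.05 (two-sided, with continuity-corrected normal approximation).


Step 1: Compute median = 22; label A = above, B = below.
Labels in order: BAABAABBAB  (n_A = 5, n_B = 5)
Step 2: Count runs R = 7.
Step 3: Under H0 (random ordering), E[R] = 2*n_A*n_B/(n_A+n_B) + 1 = 2*5*5/10 + 1 = 6.0000.
        Var[R] = 2*n_A*n_B*(2*n_A*n_B - n_A - n_B) / ((n_A+n_B)^2 * (n_A+n_B-1)) = 2000/900 = 2.2222.
        SD[R] = 1.4907.
Step 4: Continuity-corrected z = (R - 0.5 - E[R]) / SD[R] = (7 - 0.5 - 6.0000) / 1.4907 = 0.3354.
Step 5: Two-sided p-value via normal approximation = 2*(1 - Phi(|z|)) = 0.737316.
Step 6: alpha = 0.05. fail to reject H0.

R = 7, z = 0.3354, p = 0.737316, fail to reject H0.


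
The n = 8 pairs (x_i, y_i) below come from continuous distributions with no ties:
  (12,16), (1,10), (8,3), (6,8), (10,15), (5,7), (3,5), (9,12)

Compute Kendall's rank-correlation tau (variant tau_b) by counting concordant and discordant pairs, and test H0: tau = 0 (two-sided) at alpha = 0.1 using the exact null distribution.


Step 1: Enumerate the 28 unordered pairs (i,j) with i<j and classify each by sign(x_j-x_i) * sign(y_j-y_i).
  (1,2):dx=-11,dy=-6->C; (1,3):dx=-4,dy=-13->C; (1,4):dx=-6,dy=-8->C; (1,5):dx=-2,dy=-1->C
  (1,6):dx=-7,dy=-9->C; (1,7):dx=-9,dy=-11->C; (1,8):dx=-3,dy=-4->C; (2,3):dx=+7,dy=-7->D
  (2,4):dx=+5,dy=-2->D; (2,5):dx=+9,dy=+5->C; (2,6):dx=+4,dy=-3->D; (2,7):dx=+2,dy=-5->D
  (2,8):dx=+8,dy=+2->C; (3,4):dx=-2,dy=+5->D; (3,5):dx=+2,dy=+12->C; (3,6):dx=-3,dy=+4->D
  (3,7):dx=-5,dy=+2->D; (3,8):dx=+1,dy=+9->C; (4,5):dx=+4,dy=+7->C; (4,6):dx=-1,dy=-1->C
  (4,7):dx=-3,dy=-3->C; (4,8):dx=+3,dy=+4->C; (5,6):dx=-5,dy=-8->C; (5,7):dx=-7,dy=-10->C
  (5,8):dx=-1,dy=-3->C; (6,7):dx=-2,dy=-2->C; (6,8):dx=+4,dy=+5->C; (7,8):dx=+6,dy=+7->C
Step 2: C = 21, D = 7, total pairs = 28.
Step 3: tau = (C - D)/(n(n-1)/2) = (21 - 7)/28 = 0.500000.
Step 4: Exact two-sided p-value (enumerate n! = 40320 permutations of y under H0): p = 0.108681.
Step 5: alpha = 0.1. fail to reject H0.

tau_b = 0.5000 (C=21, D=7), p = 0.108681, fail to reject H0.


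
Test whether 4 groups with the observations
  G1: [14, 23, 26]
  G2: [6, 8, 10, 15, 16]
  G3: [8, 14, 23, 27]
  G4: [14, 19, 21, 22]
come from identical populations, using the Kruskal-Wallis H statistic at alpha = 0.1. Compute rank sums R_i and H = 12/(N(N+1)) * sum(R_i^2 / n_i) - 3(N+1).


Step 1: Combine all N = 16 observations and assign midranks.
sorted (value, group, rank): (6,G2,1), (8,G2,2.5), (8,G3,2.5), (10,G2,4), (14,G1,6), (14,G3,6), (14,G4,6), (15,G2,8), (16,G2,9), (19,G4,10), (21,G4,11), (22,G4,12), (23,G1,13.5), (23,G3,13.5), (26,G1,15), (27,G3,16)
Step 2: Sum ranks within each group.
R_1 = 34.5 (n_1 = 3)
R_2 = 24.5 (n_2 = 5)
R_3 = 38 (n_3 = 4)
R_4 = 39 (n_4 = 4)
Step 3: H = 12/(N(N+1)) * sum(R_i^2/n_i) - 3(N+1)
     = 12/(16*17) * (34.5^2/3 + 24.5^2/5 + 38^2/4 + 39^2/4) - 3*17
     = 0.044118 * 1258.05 - 51
     = 4.502206.
Step 4: Ties present; correction factor C = 1 - 36/(16^3 - 16) = 0.991176. Corrected H = 4.502206 / 0.991176 = 4.542285.
Step 5: Under H0, H ~ chi^2(3); p-value = 0.208549.
Step 6: alpha = 0.1. fail to reject H0.

H = 4.5423, df = 3, p = 0.208549, fail to reject H0.


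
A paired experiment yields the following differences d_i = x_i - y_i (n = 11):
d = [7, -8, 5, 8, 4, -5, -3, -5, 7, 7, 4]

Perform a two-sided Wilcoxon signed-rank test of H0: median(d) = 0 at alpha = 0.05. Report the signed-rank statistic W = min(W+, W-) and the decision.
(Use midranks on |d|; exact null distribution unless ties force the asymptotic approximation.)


Step 1: Drop any zero differences (none here) and take |d_i|.
|d| = [7, 8, 5, 8, 4, 5, 3, 5, 7, 7, 4]
Step 2: Midrank |d_i| (ties get averaged ranks).
ranks: |7|->8, |8|->10.5, |5|->5, |8|->10.5, |4|->2.5, |5|->5, |3|->1, |5|->5, |7|->8, |7|->8, |4|->2.5
Step 3: Attach original signs; sum ranks with positive sign and with negative sign.
W+ = 8 + 5 + 10.5 + 2.5 + 8 + 8 + 2.5 = 44.5
W- = 10.5 + 5 + 1 + 5 = 21.5
(Check: W+ + W- = 66 should equal n(n+1)/2 = 66.)
Step 4: Test statistic W = min(W+, W-) = 21.5.
Step 5: Ties in |d|, so use the tie-corrected normal approximation.
        E[W] = n(n+1)/4 = 11*12/4 = 33.
        Tie groups: |d|=4 (t=2), |d|=5 (t=3), |d|=7 (t=3), |d|=8 (t=2); sum(t^3 - t) = 60.
        Var[W] = n(n+1)(2n+1)/24 - sum(t^3-t)/48 = 3036/24 - 60/48 = 125.25.
        z = (W - E[W]) / sqrt(Var[W]) = (21.5 - 33) / 11.1915 = -1.0276.
        Two-sided p = 2*Phi(z) = 0.304155.
Step 6: alpha = 0.05. fail to reject H0.

W+ = 44.5, W- = 21.5, W = min = 21.5, p = 0.304155, fail to reject H0.


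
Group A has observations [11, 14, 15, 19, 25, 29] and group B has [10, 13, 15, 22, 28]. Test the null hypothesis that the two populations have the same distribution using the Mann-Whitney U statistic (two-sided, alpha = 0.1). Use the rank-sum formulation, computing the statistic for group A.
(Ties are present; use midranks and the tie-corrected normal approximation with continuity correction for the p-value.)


Step 1: Combine and sort all 11 observations; assign midranks.
sorted (value, group): (10,Y), (11,X), (13,Y), (14,X), (15,X), (15,Y), (19,X), (22,Y), (25,X), (28,Y), (29,X)
ranks: 10->1, 11->2, 13->3, 14->4, 15->5.5, 15->5.5, 19->7, 22->8, 25->9, 28->10, 29->11
Step 2: Rank sum for X: R1 = 2 + 4 + 5.5 + 7 + 9 + 11 = 38.5.
Step 3: U_X = R1 - n1(n1+1)/2 = 38.5 - 6*7/2 = 38.5 - 21 = 17.5.
       U_Y = n1*n2 - U_X = 30 - 17.5 = 12.5.
Step 4: Ties are present, so use the tie-corrected normal approximation (with continuity correction) for the p-value.
Step 5: p-value = 0.714379; compare to alpha = 0.1. fail to reject H0.

U_X = 17.5, p = 0.714379, fail to reject H0 at alpha = 0.1.


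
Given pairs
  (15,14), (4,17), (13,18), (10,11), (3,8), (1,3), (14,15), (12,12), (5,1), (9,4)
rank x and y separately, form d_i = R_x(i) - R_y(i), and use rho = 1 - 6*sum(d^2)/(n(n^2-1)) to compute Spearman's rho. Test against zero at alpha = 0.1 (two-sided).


Step 1: Rank x and y separately (midranks; no ties here).
rank(x): 15->10, 4->3, 13->8, 10->6, 3->2, 1->1, 14->9, 12->7, 5->4, 9->5
rank(y): 14->7, 17->9, 18->10, 11->5, 8->4, 3->2, 15->8, 12->6, 1->1, 4->3
Step 2: d_i = R_x(i) - R_y(i); compute d_i^2.
  (10-7)^2=9, (3-9)^2=36, (8-10)^2=4, (6-5)^2=1, (2-4)^2=4, (1-2)^2=1, (9-8)^2=1, (7-6)^2=1, (4-1)^2=9, (5-3)^2=4
sum(d^2) = 70.
Step 3: rho = 1 - 6*70 / (10*(10^2 - 1)) = 1 - 420/990 = 0.575758.
Step 4: Under H0, t = rho * sqrt((n-2)/(1-rho^2)) = 1.9917 ~ t(8).
Step 5: Two-sided p-value from the t-distribution with 8 df = 0.081553.
Step 6: alpha = 0.1. reject H0.

rho = 0.5758, p = 0.081553, reject H0 at alpha = 0.1.


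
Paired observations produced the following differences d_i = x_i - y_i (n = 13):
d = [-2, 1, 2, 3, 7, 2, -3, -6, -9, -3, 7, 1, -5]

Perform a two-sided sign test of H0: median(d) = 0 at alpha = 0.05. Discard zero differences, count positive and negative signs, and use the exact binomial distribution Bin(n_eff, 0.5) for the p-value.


Step 1: Discard zero differences. Original n = 13; n_eff = number of nonzero differences = 13.
Nonzero differences (with sign): -2, +1, +2, +3, +7, +2, -3, -6, -9, -3, +7, +1, -5
Step 2: Count signs: positive = 7, negative = 6.
Step 3: Under H0: P(positive) = 0.5, so the number of positives S ~ Bin(13, 0.5).
Step 4: Two-sided exact p-value = sum of Bin(13,0.5) probabilities at or below the observed probability = 1.000000.
Step 5: alpha = 0.05. fail to reject H0.

n_eff = 13, pos = 7, neg = 6, p = 1.000000, fail to reject H0.


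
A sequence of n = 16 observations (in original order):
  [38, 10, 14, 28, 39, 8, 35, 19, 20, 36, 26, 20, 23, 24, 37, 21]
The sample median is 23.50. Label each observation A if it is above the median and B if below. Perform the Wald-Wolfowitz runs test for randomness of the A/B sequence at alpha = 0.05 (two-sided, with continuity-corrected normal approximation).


Step 1: Compute median = 23.50; label A = above, B = below.
Labels in order: ABBAABABBAABBAAB  (n_A = 8, n_B = 8)
Step 2: Count runs R = 10.
Step 3: Under H0 (random ordering), E[R] = 2*n_A*n_B/(n_A+n_B) + 1 = 2*8*8/16 + 1 = 9.0000.
        Var[R] = 2*n_A*n_B*(2*n_A*n_B - n_A - n_B) / ((n_A+n_B)^2 * (n_A+n_B-1)) = 14336/3840 = 3.7333.
        SD[R] = 1.9322.
Step 4: Continuity-corrected z = (R - 0.5 - E[R]) / SD[R] = (10 - 0.5 - 9.0000) / 1.9322 = 0.2588.
Step 5: Two-sided p-value via normal approximation = 2*(1 - Phi(|z|)) = 0.795809.
Step 6: alpha = 0.05. fail to reject H0.

R = 10, z = 0.2588, p = 0.795809, fail to reject H0.


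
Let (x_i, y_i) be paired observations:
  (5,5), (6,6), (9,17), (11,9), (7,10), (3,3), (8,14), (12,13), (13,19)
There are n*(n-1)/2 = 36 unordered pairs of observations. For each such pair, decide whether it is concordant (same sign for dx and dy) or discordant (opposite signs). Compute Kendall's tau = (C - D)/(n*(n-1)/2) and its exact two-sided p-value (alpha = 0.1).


Step 1: Enumerate the 36 unordered pairs (i,j) with i<j and classify each by sign(x_j-x_i) * sign(y_j-y_i).
  (1,2):dx=+1,dy=+1->C; (1,3):dx=+4,dy=+12->C; (1,4):dx=+6,dy=+4->C; (1,5):dx=+2,dy=+5->C
  (1,6):dx=-2,dy=-2->C; (1,7):dx=+3,dy=+9->C; (1,8):dx=+7,dy=+8->C; (1,9):dx=+8,dy=+14->C
  (2,3):dx=+3,dy=+11->C; (2,4):dx=+5,dy=+3->C; (2,5):dx=+1,dy=+4->C; (2,6):dx=-3,dy=-3->C
  (2,7):dx=+2,dy=+8->C; (2,8):dx=+6,dy=+7->C; (2,9):dx=+7,dy=+13->C; (3,4):dx=+2,dy=-8->D
  (3,5):dx=-2,dy=-7->C; (3,6):dx=-6,dy=-14->C; (3,7):dx=-1,dy=-3->C; (3,8):dx=+3,dy=-4->D
  (3,9):dx=+4,dy=+2->C; (4,5):dx=-4,dy=+1->D; (4,6):dx=-8,dy=-6->C; (4,7):dx=-3,dy=+5->D
  (4,8):dx=+1,dy=+4->C; (4,9):dx=+2,dy=+10->C; (5,6):dx=-4,dy=-7->C; (5,7):dx=+1,dy=+4->C
  (5,8):dx=+5,dy=+3->C; (5,9):dx=+6,dy=+9->C; (6,7):dx=+5,dy=+11->C; (6,8):dx=+9,dy=+10->C
  (6,9):dx=+10,dy=+16->C; (7,8):dx=+4,dy=-1->D; (7,9):dx=+5,dy=+5->C; (8,9):dx=+1,dy=+6->C
Step 2: C = 31, D = 5, total pairs = 36.
Step 3: tau = (C - D)/(n(n-1)/2) = (31 - 5)/36 = 0.722222.
Step 4: Exact two-sided p-value (enumerate n! = 362880 permutations of y under H0): p = 0.005886.
Step 5: alpha = 0.1. reject H0.

tau_b = 0.7222 (C=31, D=5), p = 0.005886, reject H0.


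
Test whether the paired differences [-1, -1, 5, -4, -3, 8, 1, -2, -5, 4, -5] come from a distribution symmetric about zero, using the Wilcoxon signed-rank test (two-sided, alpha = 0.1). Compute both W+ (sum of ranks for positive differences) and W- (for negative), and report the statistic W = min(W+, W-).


Step 1: Drop any zero differences (none here) and take |d_i|.
|d| = [1, 1, 5, 4, 3, 8, 1, 2, 5, 4, 5]
Step 2: Midrank |d_i| (ties get averaged ranks).
ranks: |1|->2, |1|->2, |5|->9, |4|->6.5, |3|->5, |8|->11, |1|->2, |2|->4, |5|->9, |4|->6.5, |5|->9
Step 3: Attach original signs; sum ranks with positive sign and with negative sign.
W+ = 9 + 11 + 2 + 6.5 = 28.5
W- = 2 + 2 + 6.5 + 5 + 4 + 9 + 9 = 37.5
(Check: W+ + W- = 66 should equal n(n+1)/2 = 66.)
Step 4: Test statistic W = min(W+, W-) = 28.5.
Step 5: Ties in |d|, so use the tie-corrected normal approximation.
        E[W] = n(n+1)/4 = 11*12/4 = 33.
        Tie groups: |d|=1 (t=3), |d|=4 (t=2), |d|=5 (t=3); sum(t^3 - t) = 54.
        Var[W] = n(n+1)(2n+1)/24 - sum(t^3-t)/48 = 3036/24 - 54/48 = 125.375.
        z = (W - E[W]) / sqrt(Var[W]) = (28.5 - 33) / 11.1971 = -0.4019.
        Two-sided p = 2*Phi(z) = 0.687765.
Step 6: alpha = 0.1. fail to reject H0.

W+ = 28.5, W- = 37.5, W = min = 28.5, p = 0.687765, fail to reject H0.
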